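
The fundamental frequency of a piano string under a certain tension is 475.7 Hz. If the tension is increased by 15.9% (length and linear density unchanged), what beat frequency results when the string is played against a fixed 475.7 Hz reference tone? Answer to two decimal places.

36.42 Hz

For a string, f ∝ √T, so the new frequency is 475.7·√1.159 = 512.1237 Hz.
f_beat = |512.1237 − 475.7| = 36.42 Hz.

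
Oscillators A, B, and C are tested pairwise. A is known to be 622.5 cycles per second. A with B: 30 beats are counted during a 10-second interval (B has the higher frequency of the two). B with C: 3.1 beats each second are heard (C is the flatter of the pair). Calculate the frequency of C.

622.4 Hz

A–B: Beat frequency = 30/10 = 3 Hz.
B is above A, so f_B = 622.5 + 3 = 625.5 Hz.
C is below B, so f_C = 625.5 − 3.1 = 622.4 Hz.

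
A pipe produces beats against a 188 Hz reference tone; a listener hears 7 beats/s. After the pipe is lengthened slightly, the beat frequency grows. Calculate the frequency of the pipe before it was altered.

|f − 188| = 7, so the pipe was at either 181 Hz or 195 Hz.
A longer pipe has a lower fundamental; the adjustment lowers the pipe's frequency.
The beat rate rose, so the adjustment moved the pipe further from 188 Hz — it was already below the reference.

181 Hz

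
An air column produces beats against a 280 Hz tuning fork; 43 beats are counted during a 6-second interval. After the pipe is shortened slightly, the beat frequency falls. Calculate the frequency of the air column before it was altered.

Beat frequency = 43/6 = 7.1667 Hz.
|f − 280| = 7.1667, so the air column was at either 272.8333 Hz or 287.1667 Hz.
A shorter pipe has a higher fundamental; the adjustment raises the air column's frequency.
The beat rate fell, so the adjustment moved the air column toward 280 Hz — it must have started below the reference.

272.8333 Hz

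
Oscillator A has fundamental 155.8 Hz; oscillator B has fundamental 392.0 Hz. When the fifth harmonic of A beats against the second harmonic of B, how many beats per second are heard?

5.0 Hz

Fifth harmonic of the first: 5·155.8 = 779.0 Hz.
Second harmonic of the second: 2·392.0 = 784.0 Hz.
f_beat = |779.0 − 784.0| = 5.0 Hz.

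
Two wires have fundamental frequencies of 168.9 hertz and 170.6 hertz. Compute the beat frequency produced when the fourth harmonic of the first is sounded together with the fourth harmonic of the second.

6.8 Hz

Fourth harmonic of the first: 4·168.9 = 675.6 Hz.
Fourth harmonic of the second: 4·170.6 = 682.4 Hz.
f_beat = |675.6 − 682.4| = 6.8 Hz.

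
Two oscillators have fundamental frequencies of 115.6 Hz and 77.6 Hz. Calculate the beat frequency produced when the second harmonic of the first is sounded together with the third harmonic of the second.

1.6 Hz

Second harmonic of the first: 2·115.6 = 231.2 Hz.
Third harmonic of the second: 3·77.6 = 232.8 Hz.
f_beat = |231.2 − 232.8| = 1.6 Hz.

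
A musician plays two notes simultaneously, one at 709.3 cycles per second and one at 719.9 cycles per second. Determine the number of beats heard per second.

10.6 Hz

Beats arise from superposition of two nearby frequencies; the beat rate is |f₁ − f₂|.
|709.3 − 719.9| = 10.6 Hz.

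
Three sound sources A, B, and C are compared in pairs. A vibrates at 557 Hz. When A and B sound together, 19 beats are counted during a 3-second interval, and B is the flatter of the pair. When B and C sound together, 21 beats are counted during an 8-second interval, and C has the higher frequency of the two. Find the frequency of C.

A–B: Beat frequency = 19/3 = 6.3333 Hz.
B is below A, so f_B = 557 − 6.3333 = 550.6667 Hz.
B–C: Beat frequency = 21/8 = 2.625 Hz.
C is above B, so f_C = 550.6667 + 2.625 = 553.2917 Hz.

553.2917 Hz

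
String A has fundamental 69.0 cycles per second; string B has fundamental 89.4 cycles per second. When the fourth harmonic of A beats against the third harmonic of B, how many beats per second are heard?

7.8 Hz

Fourth harmonic of the first: 4·69.0 = 276.0 Hz.
Third harmonic of the second: 3·89.4 = 268.2 Hz.
f_beat = |276.0 − 268.2| = 7.8 Hz.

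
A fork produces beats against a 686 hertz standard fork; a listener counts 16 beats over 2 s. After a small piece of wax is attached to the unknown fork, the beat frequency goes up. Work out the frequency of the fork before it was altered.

Beat frequency = 16/2 = 8 Hz.
|f − 686| = 8, so the fork was at either 678 Hz or 694 Hz.
Loading a fork with wax lowers its frequency; the adjustment lowers the fork's frequency.
The beat rate rose, so the adjustment moved the fork further from 686 Hz — it was already below the reference.

678 Hz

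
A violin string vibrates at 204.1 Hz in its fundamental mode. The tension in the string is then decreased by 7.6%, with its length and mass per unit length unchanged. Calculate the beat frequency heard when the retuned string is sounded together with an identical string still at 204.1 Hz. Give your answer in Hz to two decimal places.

For a string, f ∝ √T, so the new frequency is 204.1·√0.924 = 196.1910 Hz.
f_beat = |196.1910 − 204.1| = 7.91 Hz.

7.91 Hz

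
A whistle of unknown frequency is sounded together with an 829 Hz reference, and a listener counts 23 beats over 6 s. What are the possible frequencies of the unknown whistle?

825.1667 Hz or 832.8333 Hz

Beat frequency = 23/6 = 3.8333 Hz.
|f − 829| = 3.8333, so f = 829 ± 3.8333.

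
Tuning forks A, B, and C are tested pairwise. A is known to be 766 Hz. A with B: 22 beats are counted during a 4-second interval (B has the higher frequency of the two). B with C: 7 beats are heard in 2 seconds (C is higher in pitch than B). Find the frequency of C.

A–B: Beat frequency = 22/4 = 5.5 Hz.
B is above A, so f_B = 766 + 5.5 = 771.5 Hz.
B–C: Beat frequency = 7/2 = 3.5 Hz.
C is above B, so f_C = 771.5 + 3.5 = 775 Hz.

775 Hz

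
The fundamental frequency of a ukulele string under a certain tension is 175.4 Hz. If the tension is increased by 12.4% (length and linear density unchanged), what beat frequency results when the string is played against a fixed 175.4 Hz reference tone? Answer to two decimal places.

10.56 Hz

For a string, f ∝ √T, so the new frequency is 175.4·√1.124 = 185.9571 Hz.
f_beat = |185.9571 − 175.4| = 10.56 Hz.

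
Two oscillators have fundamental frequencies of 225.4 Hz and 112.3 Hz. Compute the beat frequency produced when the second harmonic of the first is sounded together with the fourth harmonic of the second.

1.6 Hz

Second harmonic of the first: 2·225.4 = 450.8 Hz.
Fourth harmonic of the second: 4·112.3 = 449.2 Hz.
f_beat = |450.8 − 449.2| = 1.6 Hz.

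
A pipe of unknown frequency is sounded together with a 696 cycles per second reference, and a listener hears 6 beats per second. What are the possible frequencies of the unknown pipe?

690 Hz or 702 Hz

|f − 696| = 6, so f = 696 ± 6.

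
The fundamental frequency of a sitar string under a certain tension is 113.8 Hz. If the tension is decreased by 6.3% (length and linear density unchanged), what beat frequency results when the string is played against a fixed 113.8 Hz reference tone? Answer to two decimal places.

3.64 Hz

For a string, f ∝ √T, so the new frequency is 113.8·√0.937 = 110.1570 Hz.
f_beat = |110.1570 − 113.8| = 3.64 Hz.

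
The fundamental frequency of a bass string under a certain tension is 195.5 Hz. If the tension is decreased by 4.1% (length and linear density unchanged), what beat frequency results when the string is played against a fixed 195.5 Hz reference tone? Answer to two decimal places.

4.05 Hz

For a string, f ∝ √T, so the new frequency is 195.5·√0.959 = 191.4503 Hz.
f_beat = |191.4503 − 195.5| = 4.05 Hz.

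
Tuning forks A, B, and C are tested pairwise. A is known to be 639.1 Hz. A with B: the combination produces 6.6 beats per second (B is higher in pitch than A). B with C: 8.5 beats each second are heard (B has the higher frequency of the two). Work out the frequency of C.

637.2 Hz

B is above A, so f_B = 639.1 + 6.6 = 645.7 Hz.
C is below B, so f_C = 645.7 − 8.5 = 637.2 Hz.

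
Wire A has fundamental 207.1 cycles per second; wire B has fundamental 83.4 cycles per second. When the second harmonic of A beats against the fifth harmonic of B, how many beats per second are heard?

Second harmonic of the first: 2·207.1 = 414.2 Hz.
Fifth harmonic of the second: 5·83.4 = 417.0 Hz.
f_beat = |414.2 − 417.0| = 2.8 Hz.

2.8 Hz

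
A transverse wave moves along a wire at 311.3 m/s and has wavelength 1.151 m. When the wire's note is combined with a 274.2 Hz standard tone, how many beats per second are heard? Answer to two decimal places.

3.74 Hz

Source frequency f = v/λ = 311.3/1.151 = 270.4605 Hz.
f_beat = |270.4605 − 274.2| = 3.74 Hz.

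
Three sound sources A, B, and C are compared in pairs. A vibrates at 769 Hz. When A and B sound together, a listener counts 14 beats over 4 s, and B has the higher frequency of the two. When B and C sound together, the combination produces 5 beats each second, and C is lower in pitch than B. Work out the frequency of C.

767.5 Hz

A–B: Beat frequency = 14/4 = 3.5 Hz.
B is above A, so f_B = 769 + 3.5 = 772.5 Hz.
C is below B, so f_C = 772.5 − 5 = 767.5 Hz.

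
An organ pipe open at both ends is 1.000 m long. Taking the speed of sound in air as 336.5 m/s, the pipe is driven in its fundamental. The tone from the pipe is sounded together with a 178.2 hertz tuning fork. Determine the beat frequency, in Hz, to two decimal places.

9.95 Hz

Open pipe: f_n = n·v/(2L) = 1·336.5/(2·1.000) = 168.2500 Hz.
f_beat = |168.2500 − 178.2| = 9.95 Hz.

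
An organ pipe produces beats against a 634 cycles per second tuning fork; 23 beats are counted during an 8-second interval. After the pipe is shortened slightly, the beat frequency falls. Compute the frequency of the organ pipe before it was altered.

631.125 Hz

Beat frequency = 23/8 = 2.875 Hz.
|f − 634| = 2.875, so the organ pipe was at either 631.125 Hz or 636.875 Hz.
A shorter pipe has a higher fundamental; the adjustment raises the organ pipe's frequency.
The beat rate fell, so the adjustment moved the organ pipe toward 634 Hz — it must have started below the reference.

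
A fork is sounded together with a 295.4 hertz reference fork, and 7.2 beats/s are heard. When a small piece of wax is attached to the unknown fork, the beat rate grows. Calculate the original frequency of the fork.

288.2 Hz

|f − 295.4| = 7.2, so the fork was at either 288.2 Hz or 302.6 Hz.
Loading a fork with wax lowers its frequency; the adjustment lowers the fork's frequency.
The beat rate rose, so the adjustment moved the fork further from 295.4 Hz — it was already below the reference.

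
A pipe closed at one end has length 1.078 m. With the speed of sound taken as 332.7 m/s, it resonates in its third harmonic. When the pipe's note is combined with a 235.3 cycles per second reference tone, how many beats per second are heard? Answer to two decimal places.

Closed pipe (odd harmonics): f_n = n·v/(4L) = 3·332.7/(4·1.078) = 231.4703 Hz.
f_beat = |231.4703 − 235.3| = 3.83 Hz.

3.83 Hz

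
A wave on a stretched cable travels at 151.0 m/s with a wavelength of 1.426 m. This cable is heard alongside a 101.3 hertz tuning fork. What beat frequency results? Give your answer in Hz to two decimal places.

Source frequency f = v/λ = 151.0/1.426 = 105.8906 Hz.
f_beat = |105.8906 − 101.3| = 4.59 Hz.

4.59 Hz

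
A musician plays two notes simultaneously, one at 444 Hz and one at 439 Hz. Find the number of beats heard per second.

Beats arise from superposition of two nearby frequencies; the beat rate is |f₁ − f₂|.
|444 − 439| = 5 Hz.

5 Hz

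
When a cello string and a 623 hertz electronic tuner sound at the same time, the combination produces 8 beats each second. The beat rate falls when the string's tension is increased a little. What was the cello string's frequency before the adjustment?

615 Hz

|f − 623| = 8, so the cello string was at either 615 Hz or 631 Hz.
Higher tension means higher frequency; the adjustment raises the cello string's frequency.
The beat rate fell, so the adjustment moved the cello string toward 623 Hz — it must have started below the reference.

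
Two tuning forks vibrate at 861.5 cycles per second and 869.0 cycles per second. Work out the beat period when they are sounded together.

0.133 s

f_beat = |861.5 − 869.0| = 7.5 Hz.
Beat period T = 1 / f_beat = 1 / 7.5 s.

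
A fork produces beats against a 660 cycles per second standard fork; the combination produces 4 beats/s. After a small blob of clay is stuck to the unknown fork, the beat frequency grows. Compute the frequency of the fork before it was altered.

656 Hz

|f − 660| = 4, so the fork was at either 656 Hz or 664 Hz.
Adding mass to a fork lowers its frequency; the adjustment lowers the fork's frequency.
The beat rate rose, so the adjustment moved the fork further from 660 Hz — it was already below the reference.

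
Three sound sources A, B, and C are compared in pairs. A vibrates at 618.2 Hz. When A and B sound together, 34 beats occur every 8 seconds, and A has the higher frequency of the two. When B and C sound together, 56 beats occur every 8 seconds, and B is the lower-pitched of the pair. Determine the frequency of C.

620.95 Hz

A–B: Beat frequency = 34/8 = 4.25 Hz.
B is below A, so f_B = 618.2 − 4.25 = 613.95 Hz.
B–C: Beat frequency = 56/8 = 7 Hz.
C is above B, so f_C = 613.95 + 7 = 620.95 Hz.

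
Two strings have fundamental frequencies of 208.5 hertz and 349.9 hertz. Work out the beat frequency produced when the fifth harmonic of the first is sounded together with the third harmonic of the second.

7.2 Hz

Fifth harmonic of the first: 5·208.5 = 1042.5 Hz.
Third harmonic of the second: 3·349.9 = 1049.7 Hz.
f_beat = |1042.5 − 1049.7| = 7.2 Hz.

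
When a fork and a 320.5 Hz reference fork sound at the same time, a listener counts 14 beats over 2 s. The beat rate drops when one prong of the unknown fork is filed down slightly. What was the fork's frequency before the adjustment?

313.5 Hz

Beat frequency = 14/2 = 7 Hz.
|f − 320.5| = 7, so the fork was at either 313.5 Hz or 327.5 Hz.
Filing a prong removes mass and raises the fork's frequency; the adjustment raises the fork's frequency.
The beat rate fell, so the adjustment moved the fork toward 320.5 Hz — it must have started below the reference.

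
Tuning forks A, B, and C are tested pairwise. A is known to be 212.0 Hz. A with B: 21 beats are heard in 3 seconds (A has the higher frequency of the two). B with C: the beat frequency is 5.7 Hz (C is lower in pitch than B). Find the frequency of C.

A–B: Beat frequency = 21/3 = 7 Hz.
B is below A, so f_B = 212.0 − 7 = 205 Hz.
C is below B, so f_C = 205 − 5.7 = 199.3 Hz.

199.3 Hz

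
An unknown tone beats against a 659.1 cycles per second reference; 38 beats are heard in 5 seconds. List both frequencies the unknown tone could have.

651.5 Hz or 666.7 Hz

Beat frequency = 38/5 = 7.6 Hz.
|f − 659.1| = 7.6, so f = 659.1 ± 7.6.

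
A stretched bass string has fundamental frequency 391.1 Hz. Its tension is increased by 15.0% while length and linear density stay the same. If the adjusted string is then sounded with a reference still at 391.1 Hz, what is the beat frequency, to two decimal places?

28.31 Hz

For a string, f ∝ √T, so the new frequency is 391.1·√1.150 = 419.4080 Hz.
f_beat = |419.4080 − 391.1| = 28.31 Hz.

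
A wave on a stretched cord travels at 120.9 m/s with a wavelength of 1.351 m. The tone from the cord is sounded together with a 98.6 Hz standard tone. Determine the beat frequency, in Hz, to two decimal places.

Source frequency f = v/λ = 120.9/1.351 = 89.4893 Hz.
f_beat = |89.4893 − 98.6| = 9.11 Hz.

9.11 Hz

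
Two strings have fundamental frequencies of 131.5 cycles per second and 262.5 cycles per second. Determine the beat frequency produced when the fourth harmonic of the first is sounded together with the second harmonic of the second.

Fourth harmonic of the first: 4·131.5 = 526.0 Hz.
Second harmonic of the second: 2·262.5 = 525.0 Hz.
f_beat = |526.0 − 525.0| = 1.0 Hz.

1.0 Hz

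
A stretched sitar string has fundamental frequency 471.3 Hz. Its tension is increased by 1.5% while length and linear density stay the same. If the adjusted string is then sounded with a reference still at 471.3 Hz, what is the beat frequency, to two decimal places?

3.52 Hz

For a string, f ∝ √T, so the new frequency is 471.3·√1.015 = 474.8216 Hz.
f_beat = |474.8216 − 471.3| = 3.52 Hz.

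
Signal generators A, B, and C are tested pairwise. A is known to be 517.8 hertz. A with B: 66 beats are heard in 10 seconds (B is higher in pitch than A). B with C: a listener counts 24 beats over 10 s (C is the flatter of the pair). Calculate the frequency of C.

A–B: Beat frequency = 66/10 = 6.6 Hz.
B is above A, so f_B = 517.8 + 6.6 = 524.4 Hz.
B–C: Beat frequency = 24/10 = 2.4 Hz.
C is below B, so f_C = 524.4 − 2.4 = 522 Hz.

522 Hz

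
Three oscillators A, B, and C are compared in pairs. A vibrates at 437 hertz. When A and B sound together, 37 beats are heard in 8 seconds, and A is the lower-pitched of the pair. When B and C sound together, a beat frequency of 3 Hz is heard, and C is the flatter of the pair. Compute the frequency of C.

A–B: Beat frequency = 37/8 = 4.625 Hz.
B is above A, so f_B = 437 + 4.625 = 441.625 Hz.
C is below B, so f_C = 441.625 − 3 = 438.625 Hz.

438.625 Hz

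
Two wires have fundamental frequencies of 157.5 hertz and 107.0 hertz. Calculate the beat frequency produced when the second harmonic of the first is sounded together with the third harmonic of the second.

6.0 Hz

Second harmonic of the first: 2·157.5 = 315.0 Hz.
Third harmonic of the second: 3·107.0 = 321.0 Hz.
f_beat = |315.0 − 321.0| = 6.0 Hz.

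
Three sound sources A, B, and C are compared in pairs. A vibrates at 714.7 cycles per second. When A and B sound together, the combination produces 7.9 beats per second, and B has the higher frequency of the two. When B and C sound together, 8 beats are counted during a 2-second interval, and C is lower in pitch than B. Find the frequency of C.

718.6 Hz

B is above A, so f_B = 714.7 + 7.9 = 722.6 Hz.
B–C: Beat frequency = 8/2 = 4 Hz.
C is below B, so f_C = 722.6 − 4 = 718.6 Hz.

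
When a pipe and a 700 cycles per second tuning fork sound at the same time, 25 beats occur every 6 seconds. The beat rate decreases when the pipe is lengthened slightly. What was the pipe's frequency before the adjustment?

704.1667 Hz

Beat frequency = 25/6 = 4.1667 Hz.
|f − 700| = 4.1667, so the pipe was at either 695.8333 Hz or 704.1667 Hz.
A longer pipe has a lower fundamental; the adjustment lowers the pipe's frequency.
The beat rate fell, so the adjustment moved the pipe toward 700 Hz — it must have started above the reference.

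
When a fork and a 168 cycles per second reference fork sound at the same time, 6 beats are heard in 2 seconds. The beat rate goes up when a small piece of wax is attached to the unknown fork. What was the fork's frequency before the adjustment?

165 Hz

Beat frequency = 6/2 = 3 Hz.
|f − 168| = 3, so the fork was at either 165 Hz or 171 Hz.
Loading a fork with wax lowers its frequency; the adjustment lowers the fork's frequency.
The beat rate rose, so the adjustment moved the fork further from 168 Hz — it was already below the reference.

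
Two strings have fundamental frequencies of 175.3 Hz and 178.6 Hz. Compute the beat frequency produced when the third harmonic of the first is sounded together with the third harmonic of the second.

Third harmonic of the first: 3·175.3 = 525.9 Hz.
Third harmonic of the second: 3·178.6 = 535.8 Hz.
f_beat = |525.9 − 535.8| = 9.9 Hz.

9.9 Hz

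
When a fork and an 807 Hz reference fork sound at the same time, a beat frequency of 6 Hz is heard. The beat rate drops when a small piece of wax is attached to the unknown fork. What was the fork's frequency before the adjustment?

|f − 807| = 6, so the fork was at either 801 Hz or 813 Hz.
Loading a fork with wax lowers its frequency; the adjustment lowers the fork's frequency.
The beat rate fell, so the adjustment moved the fork toward 807 Hz — it must have started above the reference.

813 Hz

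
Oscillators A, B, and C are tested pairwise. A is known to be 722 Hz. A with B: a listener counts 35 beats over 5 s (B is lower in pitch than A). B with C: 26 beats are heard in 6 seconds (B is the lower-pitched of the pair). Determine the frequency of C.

A–B: Beat frequency = 35/5 = 7 Hz.
B is below A, so f_B = 722 − 7 = 715 Hz.
B–C: Beat frequency = 26/6 = 4.3333 Hz.
C is above B, so f_C = 715 + 4.3333 = 719.3333 Hz.

719.3333 Hz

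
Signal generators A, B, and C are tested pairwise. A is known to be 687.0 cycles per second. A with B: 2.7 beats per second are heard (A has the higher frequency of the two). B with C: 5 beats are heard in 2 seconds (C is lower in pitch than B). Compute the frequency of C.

681.8 Hz

B is below A, so f_B = 687.0 − 2.7 = 684.3 Hz.
B–C: Beat frequency = 5/2 = 2.5 Hz.
C is below B, so f_C = 684.3 − 2.5 = 681.8 Hz.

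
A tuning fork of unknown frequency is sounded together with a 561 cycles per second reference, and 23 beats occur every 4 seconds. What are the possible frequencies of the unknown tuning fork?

Beat frequency = 23/4 = 5.75 Hz.
|f − 561| = 5.75, so f = 561 ± 5.75.

555.25 Hz or 566.75 Hz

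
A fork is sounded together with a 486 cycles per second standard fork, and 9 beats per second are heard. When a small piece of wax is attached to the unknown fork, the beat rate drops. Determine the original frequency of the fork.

|f − 486| = 9, so the fork was at either 477 Hz or 495 Hz.
Loading a fork with wax lowers its frequency; the adjustment lowers the fork's frequency.
The beat rate fell, so the adjustment moved the fork toward 486 Hz — it must have started above the reference.

495 Hz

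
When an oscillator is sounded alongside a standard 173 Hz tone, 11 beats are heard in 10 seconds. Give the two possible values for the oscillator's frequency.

Beat frequency = 11/10 = 1.1 Hz.
|f − 173| = 1.1, so f = 173 ± 1.1.

171.9 Hz or 174.1 Hz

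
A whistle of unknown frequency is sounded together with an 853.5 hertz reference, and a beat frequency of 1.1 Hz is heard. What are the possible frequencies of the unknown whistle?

|f − 853.5| = 1.1, so f = 853.5 ± 1.1.

852.4 Hz or 854.6 Hz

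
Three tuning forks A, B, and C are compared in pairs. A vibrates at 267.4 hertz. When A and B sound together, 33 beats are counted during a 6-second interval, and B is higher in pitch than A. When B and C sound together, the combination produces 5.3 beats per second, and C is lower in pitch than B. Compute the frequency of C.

A–B: Beat frequency = 33/6 = 5.5 Hz.
B is above A, so f_B = 267.4 + 5.5 = 272.9 Hz.
C is below B, so f_C = 272.9 − 5.3 = 267.6 Hz.

267.6 Hz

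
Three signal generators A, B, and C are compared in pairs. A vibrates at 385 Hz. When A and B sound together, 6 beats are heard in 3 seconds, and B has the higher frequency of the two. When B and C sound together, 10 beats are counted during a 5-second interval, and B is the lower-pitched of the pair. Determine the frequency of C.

389 Hz

A–B: Beat frequency = 6/3 = 2 Hz.
B is above A, so f_B = 385 + 2 = 387 Hz.
B–C: Beat frequency = 10/5 = 2 Hz.
C is above B, so f_C = 387 + 2 = 389 Hz.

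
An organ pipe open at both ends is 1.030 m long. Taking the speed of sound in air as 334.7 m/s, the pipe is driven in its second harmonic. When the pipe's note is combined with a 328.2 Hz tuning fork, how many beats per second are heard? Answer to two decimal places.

Open pipe: f_n = n·v/(2L) = 2·334.7/(2·1.030) = 324.9515 Hz.
f_beat = |324.9515 − 328.2| = 3.25 Hz.

3.25 Hz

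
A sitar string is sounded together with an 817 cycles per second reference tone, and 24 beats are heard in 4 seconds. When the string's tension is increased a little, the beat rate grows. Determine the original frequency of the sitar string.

Beat frequency = 24/4 = 6 Hz.
|f − 817| = 6, so the sitar string was at either 811 Hz or 823 Hz.
Higher tension means higher frequency; the adjustment raises the sitar string's frequency.
The beat rate rose, so the adjustment moved the sitar string further from 817 Hz — it was already above the reference.

823 Hz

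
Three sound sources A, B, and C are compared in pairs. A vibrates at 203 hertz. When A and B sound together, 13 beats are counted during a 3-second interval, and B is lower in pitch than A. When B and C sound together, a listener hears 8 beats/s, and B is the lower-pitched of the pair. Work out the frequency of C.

A–B: Beat frequency = 13/3 = 4.3333 Hz.
B is below A, so f_B = 203 − 4.3333 = 198.6667 Hz.
C is above B, so f_C = 198.6667 + 8 = 206.6667 Hz.

206.6667 Hz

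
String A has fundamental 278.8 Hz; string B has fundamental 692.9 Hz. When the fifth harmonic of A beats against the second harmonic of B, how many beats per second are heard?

8.2 Hz

Fifth harmonic of the first: 5·278.8 = 1394.0 Hz.
Second harmonic of the second: 2·692.9 = 1385.8 Hz.
f_beat = |1394.0 − 1385.8| = 8.2 Hz.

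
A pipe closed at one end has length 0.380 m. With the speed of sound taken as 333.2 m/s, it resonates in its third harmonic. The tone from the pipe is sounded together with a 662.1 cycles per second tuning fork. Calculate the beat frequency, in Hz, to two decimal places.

4.47 Hz

Closed pipe (odd harmonics): f_n = n·v/(4L) = 3·333.2/(4·0.380) = 657.6316 Hz.
f_beat = |657.6316 − 662.1| = 4.47 Hz.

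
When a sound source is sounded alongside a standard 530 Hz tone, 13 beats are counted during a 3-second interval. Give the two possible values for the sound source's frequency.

525.6667 Hz or 534.3333 Hz

Beat frequency = 13/3 = 4.3333 Hz.
|f − 530| = 4.3333, so f = 530 ± 4.3333.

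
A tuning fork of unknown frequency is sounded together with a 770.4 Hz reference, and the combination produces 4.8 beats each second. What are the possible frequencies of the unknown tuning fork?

765.6 Hz or 775.2 Hz

|f − 770.4| = 4.8, so f = 770.4 ± 4.8.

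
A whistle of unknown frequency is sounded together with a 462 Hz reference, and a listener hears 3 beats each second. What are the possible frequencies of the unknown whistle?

|f − 462| = 3, so f = 462 ± 3.

459 Hz or 465 Hz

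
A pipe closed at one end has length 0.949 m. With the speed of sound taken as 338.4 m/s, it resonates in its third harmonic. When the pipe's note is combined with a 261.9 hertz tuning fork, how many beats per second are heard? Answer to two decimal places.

Closed pipe (odd harmonics): f_n = n·v/(4L) = 3·338.4/(4·0.949) = 267.4394 Hz.
f_beat = |267.4394 − 261.9| = 5.54 Hz.

5.54 Hz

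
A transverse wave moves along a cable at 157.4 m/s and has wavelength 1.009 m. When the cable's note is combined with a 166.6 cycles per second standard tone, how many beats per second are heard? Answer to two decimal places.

10.60 Hz

Source frequency f = v/λ = 157.4/1.009 = 155.9960 Hz.
f_beat = |155.9960 − 166.6| = 10.60 Hz.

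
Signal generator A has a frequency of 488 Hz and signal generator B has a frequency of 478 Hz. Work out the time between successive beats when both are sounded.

f_beat = |488 − 478| = 10 Hz.
Beat period T = 1 / f_beat = 1 / 10 s.

0.100 s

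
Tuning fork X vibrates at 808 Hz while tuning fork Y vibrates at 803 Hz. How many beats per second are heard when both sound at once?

5 Hz

f_beat = |f₁ − f₂|.
|808 − 803| = 5 Hz.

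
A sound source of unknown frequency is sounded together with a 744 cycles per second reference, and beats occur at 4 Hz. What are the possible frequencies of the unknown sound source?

740 Hz or 748 Hz

|f − 744| = 4, so f = 744 ± 4.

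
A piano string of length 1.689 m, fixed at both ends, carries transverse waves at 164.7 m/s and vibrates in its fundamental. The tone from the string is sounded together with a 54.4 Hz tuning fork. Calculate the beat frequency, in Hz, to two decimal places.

For a string fixed at both ends, f_n = n·v/(2L) = 1·164.7/(2·1.689) = 48.7567 Hz.
f_beat = |48.7567 − 54.4| = 5.64 Hz.

5.64 Hz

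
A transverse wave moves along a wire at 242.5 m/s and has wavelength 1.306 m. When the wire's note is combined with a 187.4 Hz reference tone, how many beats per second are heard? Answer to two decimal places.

1.72 Hz

Source frequency f = v/λ = 242.5/1.306 = 185.6815 Hz.
f_beat = |185.6815 − 187.4| = 1.72 Hz.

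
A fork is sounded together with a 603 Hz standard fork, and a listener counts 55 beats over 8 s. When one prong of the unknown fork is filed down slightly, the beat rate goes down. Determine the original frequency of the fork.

Beat frequency = 55/8 = 6.875 Hz.
|f − 603| = 6.875, so the fork was at either 596.125 Hz or 609.875 Hz.
Filing a prong removes mass and raises the fork's frequency; the adjustment raises the fork's frequency.
The beat rate fell, so the adjustment moved the fork toward 603 Hz — it must have started below the reference.

596.125 Hz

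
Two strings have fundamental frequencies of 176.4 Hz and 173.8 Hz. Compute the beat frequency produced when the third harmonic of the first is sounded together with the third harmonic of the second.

7.8 Hz

Third harmonic of the first: 3·176.4 = 529.2 Hz.
Third harmonic of the second: 3·173.8 = 521.4 Hz.
f_beat = |529.2 − 521.4| = 7.8 Hz.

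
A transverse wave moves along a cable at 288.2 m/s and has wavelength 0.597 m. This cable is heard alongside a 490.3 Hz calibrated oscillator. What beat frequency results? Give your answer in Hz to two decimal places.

7.55 Hz

Source frequency f = v/λ = 288.2/0.597 = 482.7471 Hz.
f_beat = |482.7471 − 490.3| = 7.55 Hz.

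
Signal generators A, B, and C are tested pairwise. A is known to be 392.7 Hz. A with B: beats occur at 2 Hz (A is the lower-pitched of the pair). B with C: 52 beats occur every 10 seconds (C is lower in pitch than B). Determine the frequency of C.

B is above A, so f_B = 392.7 + 2 = 394.7 Hz.
B–C: Beat frequency = 52/10 = 5.2 Hz.
C is below B, so f_C = 394.7 − 5.2 = 389.5 Hz.

389.5 Hz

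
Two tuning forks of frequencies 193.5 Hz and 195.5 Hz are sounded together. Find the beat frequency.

2 Hz

f_beat = |f₁ − f₂|.
|193.5 − 195.5| = 2 Hz.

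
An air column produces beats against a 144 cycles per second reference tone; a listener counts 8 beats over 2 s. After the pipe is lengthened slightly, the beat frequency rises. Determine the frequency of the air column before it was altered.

Beat frequency = 8/2 = 4 Hz.
|f − 144| = 4, so the air column was at either 140 Hz or 148 Hz.
A longer pipe has a lower fundamental; the adjustment lowers the air column's frequency.
The beat rate rose, so the adjustment moved the air column further from 144 Hz — it was already below the reference.

140 Hz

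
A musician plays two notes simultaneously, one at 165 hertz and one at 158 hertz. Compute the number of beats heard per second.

7 Hz

Beats arise from superposition of two nearby frequencies; the beat rate is |f₁ − f₂|.
|165 − 158| = 7 Hz.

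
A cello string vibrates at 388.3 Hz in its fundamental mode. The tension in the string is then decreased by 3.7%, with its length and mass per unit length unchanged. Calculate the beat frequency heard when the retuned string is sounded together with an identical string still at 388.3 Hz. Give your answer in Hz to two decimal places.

7.25 Hz

For a string, f ∝ √T, so the new frequency is 388.3·√0.963 = 381.0487 Hz.
f_beat = |381.0487 − 388.3| = 7.25 Hz.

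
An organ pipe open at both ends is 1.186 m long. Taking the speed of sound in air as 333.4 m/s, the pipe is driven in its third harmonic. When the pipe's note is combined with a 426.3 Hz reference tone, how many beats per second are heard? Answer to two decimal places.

4.63 Hz

Open pipe: f_n = n·v/(2L) = 3·333.4/(2·1.186) = 421.6695 Hz.
f_beat = |421.6695 − 426.3| = 4.63 Hz.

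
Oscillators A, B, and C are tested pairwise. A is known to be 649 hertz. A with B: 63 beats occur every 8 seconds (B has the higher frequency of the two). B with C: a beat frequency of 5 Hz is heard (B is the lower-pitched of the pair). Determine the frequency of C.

661.875 Hz

A–B: Beat frequency = 63/8 = 7.875 Hz.
B is above A, so f_B = 649 + 7.875 = 656.875 Hz.
C is above B, so f_C = 656.875 + 5 = 661.875 Hz.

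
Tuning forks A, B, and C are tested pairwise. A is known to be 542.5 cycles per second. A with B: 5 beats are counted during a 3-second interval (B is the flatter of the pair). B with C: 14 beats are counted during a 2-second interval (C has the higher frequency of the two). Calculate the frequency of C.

547.8333 Hz

A–B: Beat frequency = 5/3 = 1.6667 Hz.
B is below A, so f_B = 542.5 − 1.6667 = 540.8333 Hz.
B–C: Beat frequency = 14/2 = 7 Hz.
C is above B, so f_C = 540.8333 + 7 = 547.8333 Hz.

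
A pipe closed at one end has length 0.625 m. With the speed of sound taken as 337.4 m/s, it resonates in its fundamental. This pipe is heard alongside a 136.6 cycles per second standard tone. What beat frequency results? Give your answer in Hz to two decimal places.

1.64 Hz

Closed pipe (odd harmonics): f_n = n·v/(4L) = 1·337.4/(4·0.625) = 134.9600 Hz.
f_beat = |134.9600 − 136.6| = 1.64 Hz.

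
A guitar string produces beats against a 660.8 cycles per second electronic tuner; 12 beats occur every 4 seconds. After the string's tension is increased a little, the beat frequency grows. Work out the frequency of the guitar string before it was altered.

Beat frequency = 12/4 = 3 Hz.
|f − 660.8| = 3, so the guitar string was at either 657.8 Hz or 663.8 Hz.
Higher tension means higher frequency; the adjustment raises the guitar string's frequency.
The beat rate rose, so the adjustment moved the guitar string further from 660.8 Hz — it was already above the reference.

663.8 Hz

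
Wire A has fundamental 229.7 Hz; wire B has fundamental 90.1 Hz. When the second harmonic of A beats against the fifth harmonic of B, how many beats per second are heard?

Second harmonic of the first: 2·229.7 = 459.4 Hz.
Fifth harmonic of the second: 5·90.1 = 450.5 Hz.
f_beat = |459.4 − 450.5| = 8.9 Hz.

8.9 Hz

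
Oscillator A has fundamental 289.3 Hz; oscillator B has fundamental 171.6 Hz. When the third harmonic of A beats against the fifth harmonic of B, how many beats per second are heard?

9.9 Hz

Third harmonic of the first: 3·289.3 = 867.9 Hz.
Fifth harmonic of the second: 5·171.6 = 858.0 Hz.
f_beat = |867.9 − 858.0| = 9.9 Hz.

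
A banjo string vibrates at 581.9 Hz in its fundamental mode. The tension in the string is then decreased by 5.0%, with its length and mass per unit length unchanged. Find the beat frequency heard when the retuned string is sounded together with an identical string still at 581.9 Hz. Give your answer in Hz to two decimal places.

For a string, f ∝ √T, so the new frequency is 581.9·√0.950 = 567.1660 Hz.
f_beat = |567.1660 − 581.9| = 14.73 Hz.

14.73 Hz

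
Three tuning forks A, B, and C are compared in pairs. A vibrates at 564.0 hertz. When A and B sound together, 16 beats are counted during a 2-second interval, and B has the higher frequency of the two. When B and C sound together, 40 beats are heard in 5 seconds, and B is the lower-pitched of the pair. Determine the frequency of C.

580 Hz

A–B: Beat frequency = 16/2 = 8 Hz.
B is above A, so f_B = 564.0 + 8 = 572 Hz.
B–C: Beat frequency = 40/5 = 8 Hz.
C is above B, so f_C = 572 + 8 = 580 Hz.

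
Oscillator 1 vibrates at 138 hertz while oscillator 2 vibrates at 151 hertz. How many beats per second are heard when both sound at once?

13 Hz

The beat frequency equals the magnitude of the frequency difference.
|138 − 151| = 13 Hz.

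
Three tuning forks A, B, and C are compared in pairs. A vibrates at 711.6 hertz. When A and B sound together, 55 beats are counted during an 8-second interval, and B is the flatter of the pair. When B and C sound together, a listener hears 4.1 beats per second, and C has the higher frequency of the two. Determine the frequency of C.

708.825 Hz

A–B: Beat frequency = 55/8 = 6.875 Hz.
B is below A, so f_B = 711.6 − 6.875 = 704.725 Hz.
C is above B, so f_C = 704.725 + 4.1 = 708.825 Hz.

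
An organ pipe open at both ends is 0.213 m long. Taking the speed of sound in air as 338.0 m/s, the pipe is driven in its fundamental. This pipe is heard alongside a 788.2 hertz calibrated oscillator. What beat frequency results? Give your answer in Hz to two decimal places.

Open pipe: f_n = n·v/(2L) = 1·338.0/(2·0.213) = 793.4272 Hz.
f_beat = |793.4272 − 788.2| = 5.23 Hz.

5.23 Hz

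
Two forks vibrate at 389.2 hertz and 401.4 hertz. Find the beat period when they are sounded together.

f_beat = |389.2 − 401.4| = 12.2 Hz.
Beat period T = 1 / f_beat = 1 / 12.2 s.

0.082 s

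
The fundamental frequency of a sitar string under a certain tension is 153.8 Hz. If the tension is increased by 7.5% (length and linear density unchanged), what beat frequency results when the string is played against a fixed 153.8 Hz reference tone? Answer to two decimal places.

5.66 Hz

For a string, f ∝ √T, so the new frequency is 153.8·√1.075 = 159.4632 Hz.
f_beat = |159.4632 − 153.8| = 5.66 Hz.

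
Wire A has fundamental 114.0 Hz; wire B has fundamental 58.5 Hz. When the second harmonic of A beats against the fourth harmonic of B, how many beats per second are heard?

6.0 Hz

Second harmonic of the first: 2·114.0 = 228.0 Hz.
Fourth harmonic of the second: 4·58.5 = 234.0 Hz.
f_beat = |228.0 − 234.0| = 6.0 Hz.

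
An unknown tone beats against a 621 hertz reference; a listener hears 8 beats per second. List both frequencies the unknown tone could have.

|f − 621| = 8, so f = 621 ± 8.

613 Hz or 629 Hz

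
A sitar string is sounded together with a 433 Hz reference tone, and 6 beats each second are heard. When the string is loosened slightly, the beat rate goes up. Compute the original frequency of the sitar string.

|f − 433| = 6, so the sitar string was at either 427 Hz or 439 Hz.
Reducing tension lowers a string's frequency; the adjustment lowers the sitar string's frequency.
The beat rate rose, so the adjustment moved the sitar string further from 433 Hz — it was already below the reference.

427 Hz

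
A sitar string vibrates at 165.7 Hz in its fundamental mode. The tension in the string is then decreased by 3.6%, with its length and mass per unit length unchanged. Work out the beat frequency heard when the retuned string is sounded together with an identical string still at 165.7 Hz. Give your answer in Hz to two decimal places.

For a string, f ∝ √T, so the new frequency is 165.7·√0.964 = 162.6901 Hz.
f_beat = |162.6901 − 165.7| = 3.01 Hz.

3.01 Hz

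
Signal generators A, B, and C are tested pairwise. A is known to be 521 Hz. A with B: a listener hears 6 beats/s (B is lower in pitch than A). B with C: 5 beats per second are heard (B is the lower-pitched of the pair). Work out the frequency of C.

B is below A, so f_B = 521 − 6 = 515 Hz.
C is above B, so f_C = 515 + 5 = 520 Hz.

520 Hz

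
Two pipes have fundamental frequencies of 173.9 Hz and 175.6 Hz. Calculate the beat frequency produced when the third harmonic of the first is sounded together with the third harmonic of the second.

5.1 Hz

Third harmonic of the first: 3·173.9 = 521.7 Hz.
Third harmonic of the second: 3·175.6 = 526.8 Hz.
f_beat = |521.7 − 526.8| = 5.1 Hz.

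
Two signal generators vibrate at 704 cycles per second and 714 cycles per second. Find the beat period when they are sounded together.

0.100 s

f_beat = |704 − 714| = 10 Hz.
Beat period T = 1 / f_beat = 1 / 10 s.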